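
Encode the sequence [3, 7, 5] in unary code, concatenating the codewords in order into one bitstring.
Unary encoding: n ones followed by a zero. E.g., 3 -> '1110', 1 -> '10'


Encode each number as n ones followed by a terminating 0:
  3 -> 1110 (4 bits)
  7 -> 11111110 (8 bits)
  5 -> 111110 (6 bits)
Total length = 4 + 8 + 6 = 18 bits.

Unary([3, 7, 5]) = 111011111110111110 (18 bits)


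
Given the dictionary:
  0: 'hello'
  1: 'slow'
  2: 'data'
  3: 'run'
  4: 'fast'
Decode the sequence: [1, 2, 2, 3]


Look up each index in the dictionary:
  1 -> 'slow'
  2 -> 'data'
  2 -> 'data'
  3 -> 'run'

Decoded: "slow data data run"


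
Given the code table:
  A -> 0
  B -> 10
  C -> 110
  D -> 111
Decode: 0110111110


Decoding:
0 -> A
110 -> C
111 -> D
110 -> C


Result: ACDC


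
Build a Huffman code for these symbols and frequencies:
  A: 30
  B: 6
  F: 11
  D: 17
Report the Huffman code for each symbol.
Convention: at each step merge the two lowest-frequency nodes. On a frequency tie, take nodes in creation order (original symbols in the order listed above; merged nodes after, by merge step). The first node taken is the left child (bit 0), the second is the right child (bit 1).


Huffman tree construction:
Step 1: Merge B(6) + F(11) = 17
Step 2: Merge D(17) + (B+F)(17) = 34
Step 3: Merge A(30) + (D+(B+F))(34) = 64
Read each symbol's code off the tree from the root (left child = 0, right child = 1).

Codes:
  A: 0 (length 1)
  B: 110 (length 3)
  F: 111 (length 3)
  D: 10 (length 2)
Average code length: 115/64 = 1.7969 bits/symbol


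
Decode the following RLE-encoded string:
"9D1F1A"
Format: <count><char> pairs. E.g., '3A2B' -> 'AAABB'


Expanding each <count><char> pair:
  9D -> 'DDDDDDDDD'
  1F -> 'F'
  1A -> 'A'

Decoded = DDDDDDDDDFA


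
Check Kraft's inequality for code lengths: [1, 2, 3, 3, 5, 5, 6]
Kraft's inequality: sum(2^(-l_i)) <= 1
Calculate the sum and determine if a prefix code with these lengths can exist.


Sum = 2^(-1) + 2^(-2) + 2^(-3) + 2^(-3) + 2^(-5) + 2^(-5) + 2^(-6)
    = 0.5 + 0.25 + 0.125 + 0.125 + 0.03125 + 0.03125 + 0.015625
    = 69/64 = 1.078125
Since 1.078125 > 1, Kraft's inequality is NOT satisfied.
A prefix code with these lengths CANNOT exist.

Kraft sum = 1.078125. Not satisfied.


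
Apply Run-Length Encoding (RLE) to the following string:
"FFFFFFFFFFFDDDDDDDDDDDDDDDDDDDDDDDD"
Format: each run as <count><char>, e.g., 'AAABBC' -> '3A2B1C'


Scanning runs left to right:
  i=0: run of 'F' x 11 -> '11F'
  i=11: run of 'D' x 24 -> '24D'

RLE = 11F24D


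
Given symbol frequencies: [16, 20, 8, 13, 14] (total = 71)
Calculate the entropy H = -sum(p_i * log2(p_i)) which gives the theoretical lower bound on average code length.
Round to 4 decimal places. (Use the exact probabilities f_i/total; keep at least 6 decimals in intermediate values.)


Per-symbol terms -p_i * log2(p_i) with p_i = f_i/71:
  p = 16/71 = 0.225352: log2(p) = -2.149747, -p*log2(p) = 0.484450
  p = 20/71 = 0.281690: log2(p) = -1.827819, -p*log2(p) = 0.514879
  p = 8/71 = 0.112676: log2(p) = -3.149747, -p*log2(p) = 0.354901
  p = 13/71 = 0.183099: log2(p) = -2.449307, -p*log2(p) = 0.448465
  p = 14/71 = 0.197183: log2(p) = -2.342392, -p*log2(p) = 0.461880
H = 0.484450 + 0.514879 + 0.354901 + 0.448465 + 0.461880 = 2.264575

H = 2.2646 bits/symbol


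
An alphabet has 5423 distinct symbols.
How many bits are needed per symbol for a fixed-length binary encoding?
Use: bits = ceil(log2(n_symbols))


log2(5423) = 12.4049
Bracket: 2^12 = 4096 < 5423 <= 2^13 = 8192
So ceil(log2(5423)) = 13

bits = ceil(log2(5423)) = ceil(12.4049) = 13 bits


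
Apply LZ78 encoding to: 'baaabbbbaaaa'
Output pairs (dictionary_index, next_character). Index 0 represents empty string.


LZ78 encoding steps:
Dictionary: {0: ''}
Step 1: w='' (idx 0), next='b' -> output (0, 'b'), add 'b' as idx 1
Step 2: w='' (idx 0), next='a' -> output (0, 'a'), add 'a' as idx 2
Step 3: w='a' (idx 2), next='a' -> output (2, 'a'), add 'aa' as idx 3
Step 4: w='b' (idx 1), next='b' -> output (1, 'b'), add 'bb' as idx 4
Step 5: w='bb' (idx 4), next='a' -> output (4, 'a'), add 'bba' as idx 5
Step 6: w='aa' (idx 3), next='a' -> output (3, 'a'), add 'aaa' as idx 6


Encoded: [(0, 'b'), (0, 'a'), (2, 'a'), (1, 'b'), (4, 'a'), (3, 'a')]


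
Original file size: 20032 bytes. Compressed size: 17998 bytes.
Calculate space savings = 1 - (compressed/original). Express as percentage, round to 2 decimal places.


ratio = compressed/original = 17998/20032 = 0.898462
savings = 1 - ratio = 1 - 0.898462 = 0.101538
as a percentage: 0.101538 * 100 = 10.15%

Space savings = 1 - 17998/20032 = 10.15%


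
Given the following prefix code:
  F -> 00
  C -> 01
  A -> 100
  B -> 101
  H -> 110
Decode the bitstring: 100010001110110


Decoding step by step:
Bits 100 -> A
Bits 01 -> C
Bits 00 -> F
Bits 01 -> C
Bits 110 -> H
Bits 110 -> H


Decoded message: ACFCHH


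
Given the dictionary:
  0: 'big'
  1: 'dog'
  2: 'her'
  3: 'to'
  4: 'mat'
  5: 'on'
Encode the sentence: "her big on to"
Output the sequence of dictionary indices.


Look up each word in the dictionary:
  'her' -> 2
  'big' -> 0
  'on' -> 5
  'to' -> 3

Encoded: [2, 0, 5, 3]


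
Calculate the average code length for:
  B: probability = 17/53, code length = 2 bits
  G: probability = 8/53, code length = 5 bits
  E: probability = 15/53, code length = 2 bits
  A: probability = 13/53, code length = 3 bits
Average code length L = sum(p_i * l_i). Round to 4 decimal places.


Weighted contributions p_i * l_i:
  B: (17/53) * 2 = 34/53
  G: (8/53) * 5 = 40/53
  E: (15/53) * 2 = 30/53
  A: (13/53) * 3 = 39/53
Sum = (34 + 40 + 30 + 39)/53 = 143/53

L = 143/53 = 2.6981 bits/symbol


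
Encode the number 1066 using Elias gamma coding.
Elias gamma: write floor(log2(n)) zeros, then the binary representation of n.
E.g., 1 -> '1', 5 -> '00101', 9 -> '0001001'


num_bits = floor(log2(1066)) + 1 = 11
leading_zeros = num_bits - 1 = 10
binary(1066) = 10000101010

Elias gamma(1066) = '0000000000' + '10000101010' = 000000000010000101010 (21 bits)


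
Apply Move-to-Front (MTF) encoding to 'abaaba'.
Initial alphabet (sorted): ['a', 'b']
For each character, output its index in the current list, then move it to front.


MTF encoding:
'a': index 0 in ['a', 'b'] -> ['a', 'b']
'b': index 1 in ['a', 'b'] -> ['b', 'a']
'a': index 1 in ['b', 'a'] -> ['a', 'b']
'a': index 0 in ['a', 'b'] -> ['a', 'b']
'b': index 1 in ['a', 'b'] -> ['b', 'a']
'a': index 1 in ['b', 'a'] -> ['a', 'b']


Output: [0, 1, 1, 0, 1, 1]


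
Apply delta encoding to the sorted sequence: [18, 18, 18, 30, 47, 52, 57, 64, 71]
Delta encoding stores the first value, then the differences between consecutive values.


First value: 18
Deltas:
  18 - 18 = 0
  18 - 18 = 0
  30 - 18 = 12
  47 - 30 = 17
  52 - 47 = 5
  57 - 52 = 5
  64 - 57 = 7
  71 - 64 = 7


Delta encoded: [18, 0, 0, 12, 17, 5, 5, 7, 7]


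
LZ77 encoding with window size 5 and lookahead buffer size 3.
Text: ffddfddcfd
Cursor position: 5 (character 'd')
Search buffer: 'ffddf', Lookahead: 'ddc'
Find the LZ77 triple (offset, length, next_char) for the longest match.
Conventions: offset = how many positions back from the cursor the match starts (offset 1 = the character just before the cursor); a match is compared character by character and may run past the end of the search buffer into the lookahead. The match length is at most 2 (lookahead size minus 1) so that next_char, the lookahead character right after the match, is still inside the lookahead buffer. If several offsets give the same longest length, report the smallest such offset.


Try each offset into the search buffer:
  offset=1 (pos 4, char 'f'): match length 0
  offset=2 (pos 3, char 'd'): match length 1
  offset=3 (pos 2, char 'd'): match length 2
  offset=4 (pos 1, char 'f'): match length 0
  offset=5 (pos 0, char 'f'): match length 0
Longest match has length 2 at offset 3.
next_char = character at position 5 + 2 = 7 -> 'c'

Best match: offset=3, length=2 (matching 'dd' starting at position 2)
LZ77 triple: (3, 2, 'c')


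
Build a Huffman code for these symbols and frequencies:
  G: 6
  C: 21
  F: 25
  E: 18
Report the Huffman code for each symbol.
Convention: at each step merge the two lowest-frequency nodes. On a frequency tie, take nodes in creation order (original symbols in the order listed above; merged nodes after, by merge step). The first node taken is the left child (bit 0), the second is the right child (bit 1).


Huffman tree construction:
Step 1: Merge G(6) + E(18) = 24
Step 2: Merge C(21) + (G+E)(24) = 45
Step 3: Merge F(25) + (C+(G+E))(45) = 70
Read each symbol's code off the tree from the root (left child = 0, right child = 1).

Codes:
  G: 110 (length 3)
  C: 10 (length 2)
  F: 0 (length 1)
  E: 111 (length 3)
Average code length: 139/70 = 1.9857 bits/symbol


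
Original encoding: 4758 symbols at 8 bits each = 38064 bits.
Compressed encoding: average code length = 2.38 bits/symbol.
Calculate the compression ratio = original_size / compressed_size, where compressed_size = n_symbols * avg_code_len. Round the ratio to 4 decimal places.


original_size = n_symbols * orig_bits = 4758 * 8 = 38064 bits
compressed_size = n_symbols * avg_code_len = 4758 * 2.38 = 11324.04 bits
ratio = original_size / compressed_size = 38064 / 11324.04 = 3.3613

Compression ratio = 3.3613


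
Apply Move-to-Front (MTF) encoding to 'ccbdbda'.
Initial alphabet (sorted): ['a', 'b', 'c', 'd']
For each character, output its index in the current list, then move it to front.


MTF encoding:
'c': index 2 in ['a', 'b', 'c', 'd'] -> ['c', 'a', 'b', 'd']
'c': index 0 in ['c', 'a', 'b', 'd'] -> ['c', 'a', 'b', 'd']
'b': index 2 in ['c', 'a', 'b', 'd'] -> ['b', 'c', 'a', 'd']
'd': index 3 in ['b', 'c', 'a', 'd'] -> ['d', 'b', 'c', 'a']
'b': index 1 in ['d', 'b', 'c', 'a'] -> ['b', 'd', 'c', 'a']
'd': index 1 in ['b', 'd', 'c', 'a'] -> ['d', 'b', 'c', 'a']
'a': index 3 in ['d', 'b', 'c', 'a'] -> ['a', 'd', 'b', 'c']


Output: [2, 0, 2, 3, 1, 1, 3]


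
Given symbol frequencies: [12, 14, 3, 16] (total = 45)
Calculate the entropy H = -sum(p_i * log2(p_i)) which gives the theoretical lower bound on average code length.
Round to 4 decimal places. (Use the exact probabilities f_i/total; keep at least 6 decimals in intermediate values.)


Per-symbol terms -p_i * log2(p_i) with p_i = f_i/45:
  p = 12/45 = 0.266667: log2(p) = -1.906891, -p*log2(p) = 0.508504
  p = 14/45 = 0.311111: log2(p) = -1.684498, -p*log2(p) = 0.524066
  p = 3/45 = 0.066667: log2(p) = -3.906891, -p*log2(p) = 0.260459
  p = 16/45 = 0.355556: log2(p) = -1.491853, -p*log2(p) = 0.530437
H = 0.508504 + 0.524066 + 0.260459 + 0.530437 = 1.823466

H = 1.8235 bits/symbol


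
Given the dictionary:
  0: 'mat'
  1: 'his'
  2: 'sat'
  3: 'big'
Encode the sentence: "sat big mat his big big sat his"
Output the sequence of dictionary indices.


Look up each word in the dictionary:
  'sat' -> 2
  'big' -> 3
  'mat' -> 0
  'his' -> 1
  'big' -> 3
  'big' -> 3
  'sat' -> 2
  'his' -> 1

Encoded: [2, 3, 0, 1, 3, 3, 2, 1]


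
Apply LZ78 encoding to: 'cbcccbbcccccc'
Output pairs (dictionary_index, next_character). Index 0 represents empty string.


LZ78 encoding steps:
Dictionary: {0: ''}
Step 1: w='' (idx 0), next='c' -> output (0, 'c'), add 'c' as idx 1
Step 2: w='' (idx 0), next='b' -> output (0, 'b'), add 'b' as idx 2
Step 3: w='c' (idx 1), next='c' -> output (1, 'c'), add 'cc' as idx 3
Step 4: w='c' (idx 1), next='b' -> output (1, 'b'), add 'cb' as idx 4
Step 5: w='b' (idx 2), next='c' -> output (2, 'c'), add 'bc' as idx 5
Step 6: w='cc' (idx 3), next='c' -> output (3, 'c'), add 'ccc' as idx 6
Step 7: w='cc' (idx 3), end of input -> output (3, '')


Encoded: [(0, 'c'), (0, 'b'), (1, 'c'), (1, 'b'), (2, 'c'), (3, 'c'), (3, '')]


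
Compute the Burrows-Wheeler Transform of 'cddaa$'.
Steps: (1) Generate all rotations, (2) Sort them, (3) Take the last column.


Rotations (sorted):
  0: $cddaa -> last char: a
  1: a$cdda -> last char: a
  2: aa$cdd -> last char: d
  3: cddaa$ -> last char: $
  4: daa$cd -> last char: d
  5: ddaa$c -> last char: c


BWT = aad$dc


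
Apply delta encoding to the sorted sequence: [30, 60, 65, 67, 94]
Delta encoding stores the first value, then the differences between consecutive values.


First value: 30
Deltas:
  60 - 30 = 30
  65 - 60 = 5
  67 - 65 = 2
  94 - 67 = 27


Delta encoded: [30, 30, 5, 2, 27]


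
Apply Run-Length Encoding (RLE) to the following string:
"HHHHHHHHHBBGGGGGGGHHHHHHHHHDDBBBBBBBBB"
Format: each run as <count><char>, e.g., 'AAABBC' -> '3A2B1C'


Scanning runs left to right:
  i=0: run of 'H' x 9 -> '9H'
  i=9: run of 'B' x 2 -> '2B'
  i=11: run of 'G' x 7 -> '7G'
  i=18: run of 'H' x 9 -> '9H'
  i=27: run of 'D' x 2 -> '2D'
  i=29: run of 'B' x 9 -> '9B'

RLE = 9H2B7G9H2D9B


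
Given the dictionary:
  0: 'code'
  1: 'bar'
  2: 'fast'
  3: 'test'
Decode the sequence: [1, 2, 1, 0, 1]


Look up each index in the dictionary:
  1 -> 'bar'
  2 -> 'fast'
  1 -> 'bar'
  0 -> 'code'
  1 -> 'bar'

Decoded: "bar fast bar code bar"


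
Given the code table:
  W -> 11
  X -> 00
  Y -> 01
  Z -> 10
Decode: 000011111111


Decoding:
00 -> X
00 -> X
11 -> W
11 -> W
11 -> W
11 -> W


Result: XXWWWW


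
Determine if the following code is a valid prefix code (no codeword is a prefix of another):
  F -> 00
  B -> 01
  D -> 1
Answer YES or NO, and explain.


Checking each pair (does one codeword prefix another?):
  F='00' vs B='01': no prefix
  F='00' vs D='1': no prefix
  B='01' vs F='00': no prefix
  B='01' vs D='1': no prefix
  D='1' vs F='00': no prefix
  D='1' vs B='01': no prefix
No violation found over all pairs.

YES -- this is a valid prefix code. No codeword is a prefix of any other codeword.


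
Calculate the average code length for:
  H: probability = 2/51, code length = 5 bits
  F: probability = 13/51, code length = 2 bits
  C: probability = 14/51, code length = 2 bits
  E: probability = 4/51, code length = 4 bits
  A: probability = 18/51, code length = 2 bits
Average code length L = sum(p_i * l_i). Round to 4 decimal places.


Weighted contributions p_i * l_i:
  H: (2/51) * 5 = 10/51
  F: (13/51) * 2 = 26/51
  C: (14/51) * 2 = 28/51
  E: (4/51) * 4 = 16/51
  A: (18/51) * 2 = 36/51
Sum = (10 + 26 + 28 + 16 + 36)/51 = 116/51

L = 116/51 = 2.2745 bits/symbol


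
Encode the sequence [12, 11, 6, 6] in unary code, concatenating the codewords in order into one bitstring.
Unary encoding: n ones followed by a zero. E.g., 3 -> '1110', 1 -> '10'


Encode each number as n ones followed by a terminating 0:
  12 -> 1111111111110 (13 bits)
  11 -> 111111111110 (12 bits)
  6 -> 1111110 (7 bits)
  6 -> 1111110 (7 bits)
Total length = 13 + 12 + 7 + 7 = 39 bits.

Unary([12, 11, 6, 6]) = 111111111111011111111111011111101111110 (39 bits)


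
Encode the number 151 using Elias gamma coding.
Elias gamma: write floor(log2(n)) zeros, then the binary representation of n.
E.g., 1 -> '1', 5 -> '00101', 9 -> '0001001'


num_bits = floor(log2(151)) + 1 = 8
leading_zeros = num_bits - 1 = 7
binary(151) = 10010111

Elias gamma(151) = '0000000' + '10010111' = 000000010010111 (15 bits)


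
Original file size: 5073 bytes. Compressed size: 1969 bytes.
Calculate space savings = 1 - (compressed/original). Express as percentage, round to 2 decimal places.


ratio = compressed/original = 1969/5073 = 0.388133
savings = 1 - ratio = 1 - 0.388133 = 0.611867
as a percentage: 0.611867 * 100 = 61.19%

Space savings = 1 - 1969/5073 = 61.19%


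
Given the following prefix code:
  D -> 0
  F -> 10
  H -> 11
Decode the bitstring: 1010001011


Decoding step by step:
Bits 10 -> F
Bits 10 -> F
Bits 0 -> D
Bits 0 -> D
Bits 10 -> F
Bits 11 -> H


Decoded message: FFDDFH


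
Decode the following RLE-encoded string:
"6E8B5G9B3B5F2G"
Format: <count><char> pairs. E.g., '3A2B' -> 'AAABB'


Expanding each <count><char> pair:
  6E -> 'EEEEEE'
  8B -> 'BBBBBBBB'
  5G -> 'GGGGG'
  9B -> 'BBBBBBBBB'
  3B -> 'BBB'
  5F -> 'FFFFF'
  2G -> 'GG'

Decoded = EEEEEEBBBBBBBBGGGGGBBBBBBBBBBBBFFFFFGG


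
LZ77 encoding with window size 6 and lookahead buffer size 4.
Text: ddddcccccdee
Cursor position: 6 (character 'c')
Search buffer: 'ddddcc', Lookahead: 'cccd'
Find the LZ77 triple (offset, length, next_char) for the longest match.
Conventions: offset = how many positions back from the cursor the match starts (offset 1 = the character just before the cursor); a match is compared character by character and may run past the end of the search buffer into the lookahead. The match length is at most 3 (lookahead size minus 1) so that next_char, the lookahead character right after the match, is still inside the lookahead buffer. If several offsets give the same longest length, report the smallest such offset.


Try each offset into the search buffer:
  offset=1 (pos 5, char 'c'): match length 3
  offset=2 (pos 4, char 'c'): match length 3
  offset=3 (pos 3, char 'd'): match length 0
  offset=4 (pos 2, char 'd'): match length 0
  offset=5 (pos 1, char 'd'): match length 0
  offset=6 (pos 0, char 'd'): match length 0
Longest match has length 3, found at offsets 1, 2; take the smallest, offset 1.
next_char = character at position 6 + 3 = 9 -> 'd'

Best match: offset=1, length=3 (matching 'ccc' starting at position 5)
LZ77 triple: (1, 3, 'd')


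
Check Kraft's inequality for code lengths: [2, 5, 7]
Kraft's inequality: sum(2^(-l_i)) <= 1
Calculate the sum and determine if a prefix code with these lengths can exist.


Sum = 2^(-2) + 2^(-5) + 2^(-7)
    = 0.25 + 0.03125 + 0.0078125
    = 37/128 = 0.2890625
Since 0.2890625 <= 1, Kraft's inequality IS satisfied.
A prefix code with these lengths CAN exist.

Kraft sum = 0.2890625. Satisfied.


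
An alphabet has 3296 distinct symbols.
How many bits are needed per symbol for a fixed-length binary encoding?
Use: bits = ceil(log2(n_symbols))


log2(3296) = 11.6865
Bracket: 2^11 = 2048 < 3296 <= 2^12 = 4096
So ceil(log2(3296)) = 12

bits = ceil(log2(3296)) = ceil(11.6865) = 12 bits


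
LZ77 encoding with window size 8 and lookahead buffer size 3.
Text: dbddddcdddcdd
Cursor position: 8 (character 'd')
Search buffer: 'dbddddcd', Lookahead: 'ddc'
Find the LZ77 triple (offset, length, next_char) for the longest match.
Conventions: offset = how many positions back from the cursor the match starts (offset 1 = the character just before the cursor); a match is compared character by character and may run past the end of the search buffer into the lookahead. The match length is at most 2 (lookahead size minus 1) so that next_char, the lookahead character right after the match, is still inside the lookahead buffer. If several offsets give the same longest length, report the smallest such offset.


Try each offset into the search buffer:
  offset=1 (pos 7, char 'd'): match length 2
  offset=2 (pos 6, char 'c'): match length 0
  offset=3 (pos 5, char 'd'): match length 1
  offset=4 (pos 4, char 'd'): match length 2
  offset=5 (pos 3, char 'd'): match length 2
  offset=6 (pos 2, char 'd'): match length 2
  offset=7 (pos 1, char 'b'): match length 0
  offset=8 (pos 0, char 'd'): match length 1
Longest match has length 2, found at offsets 1, 4, 5, 6; take the smallest, offset 1.
next_char = character at position 8 + 2 = 10 -> 'c'

Best match: offset=1, length=2 (matching 'dd' starting at position 7)
LZ77 triple: (1, 2, 'c')


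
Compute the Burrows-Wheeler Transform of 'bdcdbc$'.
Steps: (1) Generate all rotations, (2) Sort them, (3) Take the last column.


Rotations (sorted):
  0: $bdcdbc -> last char: c
  1: bc$bdcd -> last char: d
  2: bdcdbc$ -> last char: $
  3: c$bdcdb -> last char: b
  4: cdbc$bd -> last char: d
  5: dbc$bdc -> last char: c
  6: dcdbc$b -> last char: b


BWT = cd$bdcb


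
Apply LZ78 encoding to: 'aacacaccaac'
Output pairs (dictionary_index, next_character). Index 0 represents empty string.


LZ78 encoding steps:
Dictionary: {0: ''}
Step 1: w='' (idx 0), next='a' -> output (0, 'a'), add 'a' as idx 1
Step 2: w='a' (idx 1), next='c' -> output (1, 'c'), add 'ac' as idx 2
Step 3: w='ac' (idx 2), next='a' -> output (2, 'a'), add 'aca' as idx 3
Step 4: w='' (idx 0), next='c' -> output (0, 'c'), add 'c' as idx 4
Step 5: w='c' (idx 4), next='a' -> output (4, 'a'), add 'ca' as idx 5
Step 6: w='ac' (idx 2), end of input -> output (2, '')


Encoded: [(0, 'a'), (1, 'c'), (2, 'a'), (0, 'c'), (4, 'a'), (2, '')]


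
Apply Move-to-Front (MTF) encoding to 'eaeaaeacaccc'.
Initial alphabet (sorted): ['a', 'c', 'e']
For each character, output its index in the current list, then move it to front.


MTF encoding:
'e': index 2 in ['a', 'c', 'e'] -> ['e', 'a', 'c']
'a': index 1 in ['e', 'a', 'c'] -> ['a', 'e', 'c']
'e': index 1 in ['a', 'e', 'c'] -> ['e', 'a', 'c']
'a': index 1 in ['e', 'a', 'c'] -> ['a', 'e', 'c']
'a': index 0 in ['a', 'e', 'c'] -> ['a', 'e', 'c']
'e': index 1 in ['a', 'e', 'c'] -> ['e', 'a', 'c']
'a': index 1 in ['e', 'a', 'c'] -> ['a', 'e', 'c']
'c': index 2 in ['a', 'e', 'c'] -> ['c', 'a', 'e']
'a': index 1 in ['c', 'a', 'e'] -> ['a', 'c', 'e']
'c': index 1 in ['a', 'c', 'e'] -> ['c', 'a', 'e']
'c': index 0 in ['c', 'a', 'e'] -> ['c', 'a', 'e']
'c': index 0 in ['c', 'a', 'e'] -> ['c', 'a', 'e']


Output: [2, 1, 1, 1, 0, 1, 1, 2, 1, 1, 0, 0]


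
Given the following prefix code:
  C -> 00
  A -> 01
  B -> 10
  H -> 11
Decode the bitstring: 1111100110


Decoding step by step:
Bits 11 -> H
Bits 11 -> H
Bits 10 -> B
Bits 01 -> A
Bits 10 -> B


Decoded message: HHBAB


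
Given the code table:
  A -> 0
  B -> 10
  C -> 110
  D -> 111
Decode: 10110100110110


Decoding:
10 -> B
110 -> C
10 -> B
0 -> A
110 -> C
110 -> C


Result: BCBACC


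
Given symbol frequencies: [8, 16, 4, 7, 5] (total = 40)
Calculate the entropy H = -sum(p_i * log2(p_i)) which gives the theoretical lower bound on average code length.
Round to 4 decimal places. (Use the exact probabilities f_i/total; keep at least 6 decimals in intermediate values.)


Per-symbol terms -p_i * log2(p_i) with p_i = f_i/40:
  p = 8/40 = 0.200000: log2(p) = -2.321928, -p*log2(p) = 0.464386
  p = 16/40 = 0.400000: log2(p) = -1.321928, -p*log2(p) = 0.528771
  p = 4/40 = 0.100000: log2(p) = -3.321928, -p*log2(p) = 0.332193
  p = 7/40 = 0.175000: log2(p) = -2.514573, -p*log2(p) = 0.440050
  p = 5/40 = 0.125000: log2(p) = -3.000000, -p*log2(p) = 0.375000
H = 0.464386 + 0.528771 + 0.332193 + 0.440050 + 0.375000 = 2.140400

H = 2.1404 bits/symbol


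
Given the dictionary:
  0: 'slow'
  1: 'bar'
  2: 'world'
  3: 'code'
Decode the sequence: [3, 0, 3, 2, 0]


Look up each index in the dictionary:
  3 -> 'code'
  0 -> 'slow'
  3 -> 'code'
  2 -> 'world'
  0 -> 'slow'

Decoded: "code slow code world slow"


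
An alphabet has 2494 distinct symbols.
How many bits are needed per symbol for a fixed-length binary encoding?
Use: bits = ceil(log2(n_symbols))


log2(2494) = 11.2842
Bracket: 2^11 = 2048 < 2494 <= 2^12 = 4096
So ceil(log2(2494)) = 12

bits = ceil(log2(2494)) = ceil(11.2842) = 12 bits


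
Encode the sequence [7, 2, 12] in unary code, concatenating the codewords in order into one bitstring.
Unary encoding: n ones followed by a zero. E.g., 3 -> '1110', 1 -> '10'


Encode each number as n ones followed by a terminating 0:
  7 -> 11111110 (8 bits)
  2 -> 110 (3 bits)
  12 -> 1111111111110 (13 bits)
Total length = 8 + 3 + 13 = 24 bits.

Unary([7, 2, 12]) = 111111101101111111111110 (24 bits)


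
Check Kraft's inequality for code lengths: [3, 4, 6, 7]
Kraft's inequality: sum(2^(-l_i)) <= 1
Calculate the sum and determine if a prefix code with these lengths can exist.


Sum = 2^(-3) + 2^(-4) + 2^(-6) + 2^(-7)
    = 0.125 + 0.0625 + 0.015625 + 0.0078125
    = 27/128 = 0.2109375
Since 0.2109375 <= 1, Kraft's inequality IS satisfied.
A prefix code with these lengths CAN exist.

Kraft sum = 0.2109375. Satisfied.


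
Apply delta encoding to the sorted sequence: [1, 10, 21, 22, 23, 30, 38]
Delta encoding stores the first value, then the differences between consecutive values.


First value: 1
Deltas:
  10 - 1 = 9
  21 - 10 = 11
  22 - 21 = 1
  23 - 22 = 1
  30 - 23 = 7
  38 - 30 = 8


Delta encoded: [1, 9, 11, 1, 1, 7, 8]


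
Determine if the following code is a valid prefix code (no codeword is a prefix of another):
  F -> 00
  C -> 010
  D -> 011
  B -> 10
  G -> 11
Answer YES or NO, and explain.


Checking each pair (does one codeword prefix another?):
  F='00' vs C='010': no prefix
  F='00' vs D='011': no prefix
  F='00' vs B='10': no prefix
  F='00' vs G='11': no prefix
  C='010' vs F='00': no prefix
  C='010' vs D='011': no prefix
  C='010' vs B='10': no prefix
  C='010' vs G='11': no prefix
  D='011' vs F='00': no prefix
  D='011' vs C='010': no prefix
  D='011' vs B='10': no prefix
  D='011' vs G='11': no prefix
  B='10' vs F='00': no prefix
  B='10' vs C='010': no prefix
  B='10' vs D='011': no prefix
  B='10' vs G='11': no prefix
  G='11' vs F='00': no prefix
  G='11' vs C='010': no prefix
  G='11' vs D='011': no prefix
  G='11' vs B='10': no prefix
No violation found over all pairs.

YES -- this is a valid prefix code. No codeword is a prefix of any other codeword.


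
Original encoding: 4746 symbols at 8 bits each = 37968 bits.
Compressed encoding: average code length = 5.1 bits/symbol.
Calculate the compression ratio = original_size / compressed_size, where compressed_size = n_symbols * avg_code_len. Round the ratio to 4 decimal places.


original_size = n_symbols * orig_bits = 4746 * 8 = 37968 bits
compressed_size = n_symbols * avg_code_len = 4746 * 5.1 = 24204.6 bits
ratio = original_size / compressed_size = 37968 / 24204.6 = 1.5686

Compression ratio = 1.5686


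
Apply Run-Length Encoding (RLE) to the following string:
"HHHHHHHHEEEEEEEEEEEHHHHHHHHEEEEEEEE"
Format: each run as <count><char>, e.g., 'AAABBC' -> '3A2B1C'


Scanning runs left to right:
  i=0: run of 'H' x 8 -> '8H'
  i=8: run of 'E' x 11 -> '11E'
  i=19: run of 'H' x 8 -> '8H'
  i=27: run of 'E' x 8 -> '8E'

RLE = 8H11E8H8E


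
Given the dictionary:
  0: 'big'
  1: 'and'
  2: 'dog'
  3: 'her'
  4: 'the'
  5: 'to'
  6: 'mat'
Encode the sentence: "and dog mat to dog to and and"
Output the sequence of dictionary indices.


Look up each word in the dictionary:
  'and' -> 1
  'dog' -> 2
  'mat' -> 6
  'to' -> 5
  'dog' -> 2
  'to' -> 5
  'and' -> 1
  'and' -> 1

Encoded: [1, 2, 6, 5, 2, 5, 1, 1]


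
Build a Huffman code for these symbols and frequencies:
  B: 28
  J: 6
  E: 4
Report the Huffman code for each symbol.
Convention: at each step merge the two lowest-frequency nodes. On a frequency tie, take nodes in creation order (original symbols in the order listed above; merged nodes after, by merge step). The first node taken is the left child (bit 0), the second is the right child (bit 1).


Huffman tree construction:
Step 1: Merge E(4) + J(6) = 10
Step 2: Merge (E+J)(10) + B(28) = 38
Read each symbol's code off the tree from the root (left child = 0, right child = 1).

Codes:
  B: 1 (length 1)
  J: 01 (length 2)
  E: 00 (length 2)
Average code length: 48/38 = 1.2632 bits/symbol


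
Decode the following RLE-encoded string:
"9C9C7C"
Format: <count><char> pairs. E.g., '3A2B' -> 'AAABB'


Expanding each <count><char> pair:
  9C -> 'CCCCCCCCC'
  9C -> 'CCCCCCCCC'
  7C -> 'CCCCCCC'

Decoded = CCCCCCCCCCCCCCCCCCCCCCCCC


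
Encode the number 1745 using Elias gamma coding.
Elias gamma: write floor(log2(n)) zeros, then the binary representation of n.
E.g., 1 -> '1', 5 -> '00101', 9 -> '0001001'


num_bits = floor(log2(1745)) + 1 = 11
leading_zeros = num_bits - 1 = 10
binary(1745) = 11011010001

Elias gamma(1745) = '0000000000' + '11011010001' = 000000000011011010001 (21 bits)


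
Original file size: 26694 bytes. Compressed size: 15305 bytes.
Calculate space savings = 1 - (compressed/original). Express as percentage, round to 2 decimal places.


ratio = compressed/original = 15305/26694 = 0.57335
savings = 1 - ratio = 1 - 0.57335 = 0.42665
as a percentage: 0.42665 * 100 = 42.67%

Space savings = 1 - 15305/26694 = 42.67%


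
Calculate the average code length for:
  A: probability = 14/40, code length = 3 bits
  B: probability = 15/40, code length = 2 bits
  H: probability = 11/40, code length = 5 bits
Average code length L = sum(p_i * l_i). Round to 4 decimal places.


Weighted contributions p_i * l_i:
  A: (14/40) * 3 = 42/40
  B: (15/40) * 2 = 30/40
  H: (11/40) * 5 = 55/40
Sum = (42 + 30 + 55)/40 = 127/40

L = 127/40 = 3.1750 bits/symbol


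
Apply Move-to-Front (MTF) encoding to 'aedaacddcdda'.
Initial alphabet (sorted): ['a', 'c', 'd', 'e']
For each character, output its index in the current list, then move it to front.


MTF encoding:
'a': index 0 in ['a', 'c', 'd', 'e'] -> ['a', 'c', 'd', 'e']
'e': index 3 in ['a', 'c', 'd', 'e'] -> ['e', 'a', 'c', 'd']
'd': index 3 in ['e', 'a', 'c', 'd'] -> ['d', 'e', 'a', 'c']
'a': index 2 in ['d', 'e', 'a', 'c'] -> ['a', 'd', 'e', 'c']
'a': index 0 in ['a', 'd', 'e', 'c'] -> ['a', 'd', 'e', 'c']
'c': index 3 in ['a', 'd', 'e', 'c'] -> ['c', 'a', 'd', 'e']
'd': index 2 in ['c', 'a', 'd', 'e'] -> ['d', 'c', 'a', 'e']
'd': index 0 in ['d', 'c', 'a', 'e'] -> ['d', 'c', 'a', 'e']
'c': index 1 in ['d', 'c', 'a', 'e'] -> ['c', 'd', 'a', 'e']
'd': index 1 in ['c', 'd', 'a', 'e'] -> ['d', 'c', 'a', 'e']
'd': index 0 in ['d', 'c', 'a', 'e'] -> ['d', 'c', 'a', 'e']
'a': index 2 in ['d', 'c', 'a', 'e'] -> ['a', 'd', 'c', 'e']


Output: [0, 3, 3, 2, 0, 3, 2, 0, 1, 1, 0, 2]


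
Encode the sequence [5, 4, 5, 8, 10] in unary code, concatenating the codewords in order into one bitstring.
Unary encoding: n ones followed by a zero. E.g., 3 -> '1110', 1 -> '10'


Encode each number as n ones followed by a terminating 0:
  5 -> 111110 (6 bits)
  4 -> 11110 (5 bits)
  5 -> 111110 (6 bits)
  8 -> 111111110 (9 bits)
  10 -> 11111111110 (11 bits)
Total length = 6 + 5 + 6 + 9 + 11 = 37 bits.

Unary([5, 4, 5, 8, 10]) = 1111101111011111011111111011111111110 (37 bits)


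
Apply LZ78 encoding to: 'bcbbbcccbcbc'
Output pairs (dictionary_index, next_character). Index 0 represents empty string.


LZ78 encoding steps:
Dictionary: {0: ''}
Step 1: w='' (idx 0), next='b' -> output (0, 'b'), add 'b' as idx 1
Step 2: w='' (idx 0), next='c' -> output (0, 'c'), add 'c' as idx 2
Step 3: w='b' (idx 1), next='b' -> output (1, 'b'), add 'bb' as idx 3
Step 4: w='b' (idx 1), next='c' -> output (1, 'c'), add 'bc' as idx 4
Step 5: w='c' (idx 2), next='c' -> output (2, 'c'), add 'cc' as idx 5
Step 6: w='bc' (idx 4), next='b' -> output (4, 'b'), add 'bcb' as idx 6
Step 7: w='c' (idx 2), end of input -> output (2, '')


Encoded: [(0, 'b'), (0, 'c'), (1, 'b'), (1, 'c'), (2, 'c'), (4, 'b'), (2, '')]


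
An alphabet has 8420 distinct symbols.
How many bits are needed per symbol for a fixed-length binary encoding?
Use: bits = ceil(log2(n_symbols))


log2(8420) = 13.0396
Bracket: 2^13 = 8192 < 8420 <= 2^14 = 16384
So ceil(log2(8420)) = 14

bits = ceil(log2(8420)) = ceil(13.0396) = 14 bits


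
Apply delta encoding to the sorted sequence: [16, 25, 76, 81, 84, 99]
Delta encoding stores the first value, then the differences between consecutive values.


First value: 16
Deltas:
  25 - 16 = 9
  76 - 25 = 51
  81 - 76 = 5
  84 - 81 = 3
  99 - 84 = 15


Delta encoded: [16, 9, 51, 5, 3, 15]


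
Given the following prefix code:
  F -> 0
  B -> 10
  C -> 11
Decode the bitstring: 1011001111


Decoding step by step:
Bits 10 -> B
Bits 11 -> C
Bits 0 -> F
Bits 0 -> F
Bits 11 -> C
Bits 11 -> C


Decoded message: BCFFCC


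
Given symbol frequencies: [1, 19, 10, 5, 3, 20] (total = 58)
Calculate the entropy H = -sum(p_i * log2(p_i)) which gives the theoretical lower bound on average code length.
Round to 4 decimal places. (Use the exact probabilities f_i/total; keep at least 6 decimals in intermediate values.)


Per-symbol terms -p_i * log2(p_i) with p_i = f_i/58:
  p = 1/58 = 0.017241: log2(p) = -5.857981, -p*log2(p) = 0.101000
  p = 19/58 = 0.327586: log2(p) = -1.610053, -p*log2(p) = 0.527431
  p = 10/58 = 0.172414: log2(p) = -2.536053, -p*log2(p) = 0.437251
  p = 5/58 = 0.086207: log2(p) = -3.536053, -p*log2(p) = 0.304832
  p = 3/58 = 0.051724: log2(p) = -4.273018, -p*log2(p) = 0.221018
  p = 20/58 = 0.344828: log2(p) = -1.536053, -p*log2(p) = 0.529673
H = 0.101000 + 0.527431 + 0.437251 + 0.304832 + 0.221018 + 0.529673 = 2.121205

H = 2.1212 bits/symbol


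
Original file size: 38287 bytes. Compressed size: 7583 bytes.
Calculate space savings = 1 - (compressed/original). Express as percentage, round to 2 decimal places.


ratio = compressed/original = 7583/38287 = 0.198057
savings = 1 - ratio = 1 - 0.198057 = 0.801943
as a percentage: 0.801943 * 100 = 80.19%

Space savings = 1 - 7583/38287 = 80.19%


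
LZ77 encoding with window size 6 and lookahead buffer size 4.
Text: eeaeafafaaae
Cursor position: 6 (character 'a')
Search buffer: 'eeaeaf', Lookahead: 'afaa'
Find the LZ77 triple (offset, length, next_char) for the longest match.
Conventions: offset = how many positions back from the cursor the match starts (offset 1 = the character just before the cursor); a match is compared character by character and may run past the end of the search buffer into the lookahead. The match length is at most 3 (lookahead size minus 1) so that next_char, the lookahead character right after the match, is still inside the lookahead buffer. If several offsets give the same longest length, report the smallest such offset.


Try each offset into the search buffer:
  offset=1 (pos 5, char 'f'): match length 0
  offset=2 (pos 4, char 'a'): match length 3
  offset=3 (pos 3, char 'e'): match length 0
  offset=4 (pos 2, char 'a'): match length 1
  offset=5 (pos 1, char 'e'): match length 0
  offset=6 (pos 0, char 'e'): match length 0
Longest match has length 3 at offset 2.
next_char = character at position 6 + 3 = 9 -> 'a'

Best match: offset=2, length=3 (matching 'afa' starting at position 4)
LZ77 triple: (2, 3, 'a')


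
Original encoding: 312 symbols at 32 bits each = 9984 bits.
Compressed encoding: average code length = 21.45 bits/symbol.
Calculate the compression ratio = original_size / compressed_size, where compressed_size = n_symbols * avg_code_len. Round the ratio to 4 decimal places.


original_size = n_symbols * orig_bits = 312 * 32 = 9984 bits
compressed_size = n_symbols * avg_code_len = 312 * 21.45 = 6692.4 bits
ratio = original_size / compressed_size = 9984 / 6692.4 = 1.4918

Compression ratio = 1.4918


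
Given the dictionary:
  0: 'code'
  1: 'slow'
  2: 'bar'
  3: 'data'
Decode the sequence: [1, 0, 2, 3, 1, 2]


Look up each index in the dictionary:
  1 -> 'slow'
  0 -> 'code'
  2 -> 'bar'
  3 -> 'data'
  1 -> 'slow'
  2 -> 'bar'

Decoded: "slow code bar data slow bar"


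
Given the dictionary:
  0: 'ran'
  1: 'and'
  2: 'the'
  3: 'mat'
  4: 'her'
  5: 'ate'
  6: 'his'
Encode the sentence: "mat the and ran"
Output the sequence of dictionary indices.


Look up each word in the dictionary:
  'mat' -> 3
  'the' -> 2
  'and' -> 1
  'ran' -> 0

Encoded: [3, 2, 1, 0]


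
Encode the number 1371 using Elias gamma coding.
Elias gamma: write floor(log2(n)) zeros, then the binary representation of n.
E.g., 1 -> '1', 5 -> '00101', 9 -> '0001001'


num_bits = floor(log2(1371)) + 1 = 11
leading_zeros = num_bits - 1 = 10
binary(1371) = 10101011011

Elias gamma(1371) = '0000000000' + '10101011011' = 000000000010101011011 (21 bits)


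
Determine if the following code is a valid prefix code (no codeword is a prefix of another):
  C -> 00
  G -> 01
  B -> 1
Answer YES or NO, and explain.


Checking each pair (does one codeword prefix another?):
  C='00' vs G='01': no prefix
  C='00' vs B='1': no prefix
  G='01' vs C='00': no prefix
  G='01' vs B='1': no prefix
  B='1' vs C='00': no prefix
  B='1' vs G='01': no prefix
No violation found over all pairs.

YES -- this is a valid prefix code. No codeword is a prefix of any other codeword.


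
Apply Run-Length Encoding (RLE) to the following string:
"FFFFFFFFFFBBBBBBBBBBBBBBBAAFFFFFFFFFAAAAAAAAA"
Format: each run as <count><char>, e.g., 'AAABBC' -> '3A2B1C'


Scanning runs left to right:
  i=0: run of 'F' x 10 -> '10F'
  i=10: run of 'B' x 15 -> '15B'
  i=25: run of 'A' x 2 -> '2A'
  i=27: run of 'F' x 9 -> '9F'
  i=36: run of 'A' x 9 -> '9A'

RLE = 10F15B2A9F9A


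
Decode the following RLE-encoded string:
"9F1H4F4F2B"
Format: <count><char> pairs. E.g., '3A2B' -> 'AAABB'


Expanding each <count><char> pair:
  9F -> 'FFFFFFFFF'
  1H -> 'H'
  4F -> 'FFFF'
  4F -> 'FFFF'
  2B -> 'BB'

Decoded = FFFFFFFFFHFFFFFFFFBB


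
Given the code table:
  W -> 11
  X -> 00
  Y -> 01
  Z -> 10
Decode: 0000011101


Decoding:
00 -> X
00 -> X
01 -> Y
11 -> W
01 -> Y


Result: XXYWY


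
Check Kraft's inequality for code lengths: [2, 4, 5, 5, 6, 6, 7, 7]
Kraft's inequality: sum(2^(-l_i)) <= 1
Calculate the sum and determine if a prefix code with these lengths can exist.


Sum = 2^(-2) + 2^(-4) + 2^(-5) + 2^(-5) + 2^(-6) + 2^(-6) + 2^(-7) + 2^(-7)
    = 0.25 + 0.0625 + 0.03125 + 0.03125 + 0.015625 + 0.015625 + 0.0078125 + 0.0078125
    = 54/128 = 0.421875
Since 0.421875 <= 1, Kraft's inequality IS satisfied.
A prefix code with these lengths CAN exist.

Kraft sum = 0.421875. Satisfied.


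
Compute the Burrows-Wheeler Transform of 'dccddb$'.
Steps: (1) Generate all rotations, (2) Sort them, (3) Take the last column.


Rotations (sorted):
  0: $dccddb -> last char: b
  1: b$dccdd -> last char: d
  2: ccddb$d -> last char: d
  3: cddb$dc -> last char: c
  4: db$dccd -> last char: d
  5: dccddb$ -> last char: $
  6: ddb$dcc -> last char: c


BWT = bddcd$c


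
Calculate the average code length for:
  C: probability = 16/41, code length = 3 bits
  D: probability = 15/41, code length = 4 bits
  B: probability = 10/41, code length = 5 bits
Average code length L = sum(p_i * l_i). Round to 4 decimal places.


Weighted contributions p_i * l_i:
  C: (16/41) * 3 = 48/41
  D: (15/41) * 4 = 60/41
  B: (10/41) * 5 = 50/41
Sum = (48 + 60 + 50)/41 = 158/41

L = 158/41 = 3.8537 bits/symbol


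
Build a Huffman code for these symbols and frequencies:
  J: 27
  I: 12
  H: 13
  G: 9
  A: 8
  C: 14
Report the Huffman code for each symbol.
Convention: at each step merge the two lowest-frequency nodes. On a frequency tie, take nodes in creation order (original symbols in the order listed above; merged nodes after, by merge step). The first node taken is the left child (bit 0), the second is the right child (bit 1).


Huffman tree construction:
Step 1: Merge A(8) + G(9) = 17
Step 2: Merge I(12) + H(13) = 25
Step 3: Merge C(14) + (A+G)(17) = 31
Step 4: Merge (I+H)(25) + J(27) = 52
Step 5: Merge (C+(A+G))(31) + ((I+H)+J)(52) = 83
Read each symbol's code off the tree from the root (left child = 0, right child = 1).

Codes:
  J: 11 (length 2)
  I: 100 (length 3)
  H: 101 (length 3)
  G: 011 (length 3)
  A: 010 (length 3)
  C: 00 (length 2)
Average code length: 208/83 = 2.5060 bits/symbol


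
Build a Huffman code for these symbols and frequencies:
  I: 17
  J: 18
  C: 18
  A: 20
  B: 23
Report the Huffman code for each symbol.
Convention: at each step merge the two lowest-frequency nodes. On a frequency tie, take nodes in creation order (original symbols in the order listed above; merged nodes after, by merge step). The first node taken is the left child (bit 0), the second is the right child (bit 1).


Huffman tree construction:
Step 1: Merge I(17) + J(18) = 35
Step 2: Merge C(18) + A(20) = 38
Step 3: Merge B(23) + (I+J)(35) = 58
Step 4: Merge (C+A)(38) + (B+(I+J))(58) = 96
Read each symbol's code off the tree from the root (left child = 0, right child = 1).

Codes:
  I: 110 (length 3)
  J: 111 (length 3)
  C: 00 (length 2)
  A: 01 (length 2)
  B: 10 (length 2)
Average code length: 227/96 = 2.3646 bits/symbol


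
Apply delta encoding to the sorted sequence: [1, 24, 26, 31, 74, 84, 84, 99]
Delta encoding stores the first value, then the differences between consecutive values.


First value: 1
Deltas:
  24 - 1 = 23
  26 - 24 = 2
  31 - 26 = 5
  74 - 31 = 43
  84 - 74 = 10
  84 - 84 = 0
  99 - 84 = 15


Delta encoded: [1, 23, 2, 5, 43, 10, 0, 15]


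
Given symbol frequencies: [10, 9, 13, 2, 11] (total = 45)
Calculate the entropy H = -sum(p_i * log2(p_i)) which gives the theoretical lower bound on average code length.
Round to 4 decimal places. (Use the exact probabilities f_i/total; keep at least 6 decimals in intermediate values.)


Per-symbol terms -p_i * log2(p_i) with p_i = f_i/45:
  p = 10/45 = 0.222222: log2(p) = -2.169925, -p*log2(p) = 0.482206
  p = 9/45 = 0.200000: log2(p) = -2.321928, -p*log2(p) = 0.464386
  p = 13/45 = 0.288889: log2(p) = -1.791413, -p*log2(p) = 0.517519
  p = 2/45 = 0.044444: log2(p) = -4.491853, -p*log2(p) = 0.199638
  p = 11/45 = 0.244444: log2(p) = -2.032421, -p*log2(p) = 0.496814
H = 0.482206 + 0.464386 + 0.517519 + 0.199638 + 0.496814 = 2.160563

H = 2.1606 bits/symbol
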